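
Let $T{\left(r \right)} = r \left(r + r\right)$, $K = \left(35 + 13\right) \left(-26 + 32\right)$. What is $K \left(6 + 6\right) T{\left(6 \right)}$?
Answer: $248832$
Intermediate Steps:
$K = 288$ ($K = 48 \cdot 6 = 288$)
$T{\left(r \right)} = 2 r^{2}$ ($T{\left(r \right)} = r 2 r = 2 r^{2}$)
$K \left(6 + 6\right) T{\left(6 \right)} = 288 \left(6 + 6\right) 2 \cdot 6^{2} = 288 \cdot 12 \cdot 2 \cdot 36 = 288 \cdot 12 \cdot 72 = 288 \cdot 864 = 248832$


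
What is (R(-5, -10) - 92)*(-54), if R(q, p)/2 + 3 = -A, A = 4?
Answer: 5724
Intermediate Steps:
R(q, p) = -14 (R(q, p) = -6 + 2*(-1*4) = -6 + 2*(-4) = -6 - 8 = -14)
(R(-5, -10) - 92)*(-54) = (-14 - 92)*(-54) = -106*(-54) = 5724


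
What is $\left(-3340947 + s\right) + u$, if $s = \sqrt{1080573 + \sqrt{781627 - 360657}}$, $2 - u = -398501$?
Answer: $-2942444 + \sqrt{1080573 + \sqrt{420970}} \approx -2.9414 \cdot 10^{6}$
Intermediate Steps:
$u = 398503$ ($u = 2 - -398501 = 2 + 398501 = 398503$)
$s = \sqrt{1080573 + \sqrt{420970}} \approx 1039.8$
$\left(-3340947 + s\right) + u = \left(-3340947 + \sqrt{1080573 + \sqrt{420970}}\right) + 398503 = -2942444 + \sqrt{1080573 + \sqrt{420970}}$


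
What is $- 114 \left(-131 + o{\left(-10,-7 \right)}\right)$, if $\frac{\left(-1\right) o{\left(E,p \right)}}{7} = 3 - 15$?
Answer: $5358$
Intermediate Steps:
$o{\left(E,p \right)} = 84$ ($o{\left(E,p \right)} = - 7 \left(3 - 15\right) = \left(-7\right) \left(-12\right) = 84$)
$- 114 \left(-131 + o{\left(-10,-7 \right)}\right) = - 114 \left(-131 + 84\right) = \left(-114\right) \left(-47\right) = 5358$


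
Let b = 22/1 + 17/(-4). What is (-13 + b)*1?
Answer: 19/4 ≈ 4.7500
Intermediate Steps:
b = 71/4 (b = 22*1 + 17*(-¼) = 22 - 17/4 = 71/4 ≈ 17.750)
(-13 + b)*1 = (-13 + 71/4)*1 = (19/4)*1 = 19/4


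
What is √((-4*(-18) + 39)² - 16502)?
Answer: I*√4181 ≈ 64.661*I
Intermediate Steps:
√((-4*(-18) + 39)² - 16502) = √((72 + 39)² - 16502) = √(111² - 16502) = √(12321 - 16502) = √(-4181) = I*√4181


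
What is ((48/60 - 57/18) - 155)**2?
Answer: 22287841/900 ≈ 24764.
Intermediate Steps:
((48/60 - 57/18) - 155)**2 = ((48*(1/60) - 57*1/18) - 155)**2 = ((4/5 - 19/6) - 155)**2 = (-71/30 - 155)**2 = (-4721/30)**2 = 22287841/900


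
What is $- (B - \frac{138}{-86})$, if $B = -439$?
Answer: $\frac{18808}{43} \approx 437.4$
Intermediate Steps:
$- (B - \frac{138}{-86}) = - (-439 - \frac{138}{-86}) = - (-439 - - \frac{69}{43}) = - (-439 + \frac{69}{43}) = \left(-1\right) \left(- \frac{18808}{43}\right) = \frac{18808}{43}$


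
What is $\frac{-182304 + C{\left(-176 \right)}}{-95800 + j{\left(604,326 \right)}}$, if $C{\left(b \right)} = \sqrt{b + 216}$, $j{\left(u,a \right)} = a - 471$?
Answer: $\frac{182304}{95945} - \frac{2 \sqrt{10}}{95945} \approx 1.9$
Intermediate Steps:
$j{\left(u,a \right)} = -471 + a$
$C{\left(b \right)} = \sqrt{216 + b}$
$\frac{-182304 + C{\left(-176 \right)}}{-95800 + j{\left(604,326 \right)}} = \frac{-182304 + \sqrt{216 - 176}}{-95800 + \left(-471 + 326\right)} = \frac{-182304 + \sqrt{40}}{-95800 - 145} = \frac{-182304 + 2 \sqrt{10}}{-95945} = \left(-182304 + 2 \sqrt{10}\right) \left(- \frac{1}{95945}\right) = \frac{182304}{95945} - \frac{2 \sqrt{10}}{95945}$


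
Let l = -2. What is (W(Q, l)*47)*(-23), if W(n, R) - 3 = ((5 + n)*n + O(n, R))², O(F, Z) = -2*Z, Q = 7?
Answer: -8374507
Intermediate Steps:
W(n, R) = 3 + (-2*R + n*(5 + n))² (W(n, R) = 3 + ((5 + n)*n - 2*R)² = 3 + (n*(5 + n) - 2*R)² = 3 + (-2*R + n*(5 + n))²)
(W(Q, l)*47)*(-23) = ((3 + (7² - 2*(-2) + 5*7)²)*47)*(-23) = ((3 + (49 + 4 + 35)²)*47)*(-23) = ((3 + 88²)*47)*(-23) = ((3 + 7744)*47)*(-23) = (7747*47)*(-23) = 364109*(-23) = -8374507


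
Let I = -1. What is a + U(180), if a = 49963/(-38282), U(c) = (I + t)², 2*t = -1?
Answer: 72343/76564 ≈ 0.94487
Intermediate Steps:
t = -½ (t = (½)*(-1) = -½ ≈ -0.50000)
U(c) = 9/4 (U(c) = (-1 - ½)² = (-3/2)² = 9/4)
a = -49963/38282 (a = 49963*(-1/38282) = -49963/38282 ≈ -1.3051)
a + U(180) = -49963/38282 + 9/4 = 72343/76564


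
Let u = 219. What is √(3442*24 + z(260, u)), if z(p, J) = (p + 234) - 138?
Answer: 2*√20741 ≈ 288.03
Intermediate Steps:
z(p, J) = 96 + p (z(p, J) = (234 + p) - 138 = 96 + p)
√(3442*24 + z(260, u)) = √(3442*24 + (96 + 260)) = √(82608 + 356) = √82964 = 2*√20741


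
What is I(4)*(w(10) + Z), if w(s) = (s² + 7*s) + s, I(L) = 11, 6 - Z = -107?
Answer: 3223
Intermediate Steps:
Z = 113 (Z = 6 - 1*(-107) = 6 + 107 = 113)
w(s) = s² + 8*s
I(4)*(w(10) + Z) = 11*(10*(8 + 10) + 113) = 11*(10*18 + 113) = 11*(180 + 113) = 11*293 = 3223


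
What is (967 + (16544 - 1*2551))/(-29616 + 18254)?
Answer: -7480/5681 ≈ -1.3167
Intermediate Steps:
(967 + (16544 - 1*2551))/(-29616 + 18254) = (967 + (16544 - 2551))/(-11362) = (967 + 13993)*(-1/11362) = 14960*(-1/11362) = -7480/5681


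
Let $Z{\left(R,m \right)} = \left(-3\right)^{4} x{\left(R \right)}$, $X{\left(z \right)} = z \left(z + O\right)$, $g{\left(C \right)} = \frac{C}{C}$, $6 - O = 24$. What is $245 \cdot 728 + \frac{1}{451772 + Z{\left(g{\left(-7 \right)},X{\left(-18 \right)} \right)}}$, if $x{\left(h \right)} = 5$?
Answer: $\frac{80650289721}{452177} \approx 1.7836 \cdot 10^{5}$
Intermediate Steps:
$O = -18$ ($O = 6 - 24 = -18$)
$g{\left(C \right)} = 1$
$X{\left(z \right)} = z \left(-18 + z\right)$ ($X{\left(z \right)} = z \left(z - 18\right) = z \left(-18 + z\right)$)
$Z{\left(R,m \right)} = 405$ ($Z{\left(R,m \right)} = \left(-3\right)^{4} \cdot 5 = 81 \cdot 5 = 405$)
$245 \cdot 728 + \frac{1}{451772 + Z{\left(g{\left(-7 \right)},X{\left(-18 \right)} \right)}} = 245 \cdot 728 + \frac{1}{451772 + 405} = 178360 + \frac{1}{452177} = \frac{80650289721}{452177}$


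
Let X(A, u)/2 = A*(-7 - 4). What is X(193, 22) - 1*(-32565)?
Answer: 28319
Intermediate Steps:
X(A, u) = -22*A (X(A, u) = 2*(A*(-7 - 4)) = 2*(A*(-11)) = 2*(-11*A) = -22*A)
X(193, 22) - 1*(-32565) = -22*193 - 1*(-32565) = -4246 + 32565 = 28319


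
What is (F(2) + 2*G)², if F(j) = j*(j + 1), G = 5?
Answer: 256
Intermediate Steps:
F(j) = j*(1 + j)
(F(2) + 2*G)² = (2*(1 + 2) + 2*5)² = (2*3 + 10)² = (6 + 10)² = 16² = 256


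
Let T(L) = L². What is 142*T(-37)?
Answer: 194398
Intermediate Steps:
142*T(-37) = 142*(-37)² = 142*1369 = 194398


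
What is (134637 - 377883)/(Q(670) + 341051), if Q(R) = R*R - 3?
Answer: -40541/131658 ≈ -0.30793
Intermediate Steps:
Q(R) = -3 + R² (Q(R) = R² - 3 = -3 + R²)
(134637 - 377883)/(Q(670) + 341051) = (134637 - 377883)/((-3 + 670²) + 341051) = -243246/((-3 + 448900) + 341051) = -243246/(448897 + 341051) = -243246/789948 = -243246*1/789948 = -40541/131658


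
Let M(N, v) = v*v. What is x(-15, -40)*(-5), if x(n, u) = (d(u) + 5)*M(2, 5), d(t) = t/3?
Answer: 3125/3 ≈ 1041.7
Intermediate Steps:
M(N, v) = v²
d(t) = t/3 (d(t) = t*(⅓) = t/3)
x(n, u) = 125 + 25*u/3 (x(n, u) = (u/3 + 5)*5² = (5 + u/3)*25 = 125 + 25*u/3)
x(-15, -40)*(-5) = (125 + (25/3)*(-40))*(-5) = (125 - 1000/3)*(-5) = -625/3*(-5) = 3125/3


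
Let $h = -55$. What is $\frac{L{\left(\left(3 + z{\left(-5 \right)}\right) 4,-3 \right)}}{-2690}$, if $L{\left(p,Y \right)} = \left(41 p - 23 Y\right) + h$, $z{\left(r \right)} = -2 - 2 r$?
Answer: $- \frac{909}{1345} \approx -0.67584$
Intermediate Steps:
$L{\left(p,Y \right)} = -55 - 23 Y + 41 p$ ($L{\left(p,Y \right)} = \left(41 p - 23 Y\right) - 55 = \left(- 23 Y + 41 p\right) - 55 = -55 - 23 Y + 41 p$)
$\frac{L{\left(\left(3 + z{\left(-5 \right)}\right) 4,-3 \right)}}{-2690} = \frac{-55 - -69 + 41 \left(3 - -8\right) 4}{-2690} = \left(-55 + 69 + 41 \left(3 + \left(-2 + 10\right)\right) 4\right) \left(- \frac{1}{2690}\right) = \left(-55 + 69 + 41 \left(3 + 8\right) 4\right) \left(- \frac{1}{2690}\right) = \left(-55 + 69 + 41 \cdot 11 \cdot 4\right) \left(- \frac{1}{2690}\right) = \left(-55 + 69 + 41 \cdot 44\right) \left(- \frac{1}{2690}\right) = \left(-55 + 69 + 1804\right) \left(- \frac{1}{2690}\right) = 1818 \left(- \frac{1}{2690}\right) = - \frac{909}{1345}$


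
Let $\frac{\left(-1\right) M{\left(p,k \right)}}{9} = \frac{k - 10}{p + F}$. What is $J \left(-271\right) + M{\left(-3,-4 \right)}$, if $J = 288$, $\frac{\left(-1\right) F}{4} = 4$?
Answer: $- \frac{1483038}{19} \approx -78055.0$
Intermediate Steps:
$F = -16$ ($F = \left(-4\right) 4 = -16$)
$M{\left(p,k \right)} = - \frac{9 \left(-10 + k\right)}{-16 + p}$ ($M{\left(p,k \right)} = - 9 \frac{k - 10}{p - 16} = - 9 \frac{-10 + k}{-16 + p} = - \frac{9 \left(-10 + k\right)}{-16 + p}$)
$J \left(-271\right) + M{\left(-3,-4 \right)} = 288 \left(-271\right) + \frac{9 \left(10 - -4\right)}{-16 - 3} = -78048 + \frac{9 \left(10 + 4\right)}{-19} = -78048 + 9 \left(- \frac{1}{19}\right) 14 = -78048 - \frac{126}{19} = - \frac{1483038}{19}$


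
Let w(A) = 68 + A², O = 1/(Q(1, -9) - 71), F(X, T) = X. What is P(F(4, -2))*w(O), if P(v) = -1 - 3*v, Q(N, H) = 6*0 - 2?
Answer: -4710849/5329 ≈ -884.00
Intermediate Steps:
Q(N, H) = -2 (Q(N, H) = 0 - 2 = -2)
O = -1/73 (O = 1/(-2 - 71) = 1/(-73) = -1/73 ≈ -0.013699)
P(F(4, -2))*w(O) = (-1 - 3*4)*(68 + (-1/73)²) = (-1 - 12)*(68 + 1/5329) = -13*362373/5329 = -4710849/5329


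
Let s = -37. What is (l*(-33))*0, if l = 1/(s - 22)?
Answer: 0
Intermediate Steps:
l = -1/59 (l = 1/(-37 - 22) = 1/(-59) = -1/59 ≈ -0.016949)
(l*(-33))*0 = -1/59*(-33)*0 = (33/59)*0 = 0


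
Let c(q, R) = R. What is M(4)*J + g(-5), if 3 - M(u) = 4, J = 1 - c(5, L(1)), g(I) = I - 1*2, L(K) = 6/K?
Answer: -2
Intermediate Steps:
g(I) = -2 + I (g(I) = I - 2 = -2 + I)
J = -5 (J = 1 - 6/1 = 1 - 6 = -5)
M(u) = -1 (M(u) = 3 - 1*4 = 3 - 4 = -1)
M(4)*J + g(-5) = -1*(-5) + (-2 - 5) = 5 - 7 = -2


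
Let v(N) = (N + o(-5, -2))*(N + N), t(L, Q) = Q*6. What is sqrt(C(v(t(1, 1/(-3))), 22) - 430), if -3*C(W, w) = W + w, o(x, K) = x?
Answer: 2*I*sqrt(1005)/3 ≈ 21.134*I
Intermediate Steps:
t(L, Q) = 6*Q
v(N) = 2*N*(-5 + N) (v(N) = (N - 5)*(N + N) = (-5 + N)*(2*N) = 2*N*(-5 + N))
C(W, w) = -W/3 - w/3 (C(W, w) = -(W + w)/3 = -W/3 - w/3)
sqrt(C(v(t(1, 1/(-3))), 22) - 430) = sqrt((-2*6/(-3)*(-5 + 6/(-3))/3 - 1/3*22) - 430) = sqrt((-2*6*(-1/3)*(-5 + 6*(-1/3))/3 - 22/3) - 430) = sqrt((-2*(-2)*(-5 - 2)/3 - 22/3) - 430) = sqrt((-2*(-2)*(-7)/3 - 22/3) - 430) = sqrt((-1/3*28 - 22/3) - 430) = sqrt((-28/3 - 22/3) - 430) = sqrt(-50/3 - 430) = sqrt(-1340/3) = 2*I*sqrt(1005)/3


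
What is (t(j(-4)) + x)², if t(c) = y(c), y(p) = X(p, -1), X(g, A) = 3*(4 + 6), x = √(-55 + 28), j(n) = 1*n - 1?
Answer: 873 + 180*I*√3 ≈ 873.0 + 311.77*I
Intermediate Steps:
j(n) = -1 + n (j(n) = n - 1 = -1 + n)
x = 3*I*√3 (x = √(-27) = 3*I*√3 ≈ 5.1962*I)
X(g, A) = 30 (X(g, A) = 3*10 = 30)
y(p) = 30
t(c) = 30
(t(j(-4)) + x)² = (30 + 3*I*√3)²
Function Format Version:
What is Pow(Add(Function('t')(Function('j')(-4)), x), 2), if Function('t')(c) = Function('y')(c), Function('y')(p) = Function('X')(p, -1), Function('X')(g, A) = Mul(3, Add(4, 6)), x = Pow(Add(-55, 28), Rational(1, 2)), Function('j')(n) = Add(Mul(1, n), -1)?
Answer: Add(873, Mul(180, I, Pow(3, Rational(1, 2)))) ≈ Add(873.00, Mul(311.77, I))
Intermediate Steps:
Function('j')(n) = Add(-1, n) (Function('j')(n) = Add(n, -1) = Add(-1, n))
x = Mul(3, I, Pow(3, Rational(1, 2))) (x = Pow(-27, Rational(1, 2)) = Mul(3, I, Pow(3, Rational(1, 2))) ≈ Mul(5.1962, I))
Function('X')(g, A) = 30 (Function('X')(g, A) = Mul(3, 10) = 30)
Function('y')(p) = 30
Function('t')(c) = 30
Pow(Add(Function('t')(Function('j')(-4)), x), 2) = Pow(Add(30, Mul(3, I, Pow(3, Rational(1, 2)))), 2)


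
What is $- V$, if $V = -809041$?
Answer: $809041$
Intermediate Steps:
$- V = \left(-1\right) \left(-809041\right) = 809041$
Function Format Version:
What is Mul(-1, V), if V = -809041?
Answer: 809041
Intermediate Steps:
Mul(-1, V) = Mul(-1, -809041) = 809041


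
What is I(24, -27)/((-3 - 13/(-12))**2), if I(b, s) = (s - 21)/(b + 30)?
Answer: -128/529 ≈ -0.24197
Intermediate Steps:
I(b, s) = (-21 + s)/(30 + b)
I(24, -27)/((-3 - 13/(-12))**2) = ((-21 - 27)/(30 + 24))/((-3 - 13/(-12))**2) = (-48/54)/((-3 - 13*(-1/12))**2) = ((1/54)*(-48))/((-3 + 13/12)**2) = -8/(9*((-23/12)**2)) = -8/(9*529/144) = -8/9*144/529 = -128/529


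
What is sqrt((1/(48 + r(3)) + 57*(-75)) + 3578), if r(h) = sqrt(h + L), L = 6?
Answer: I*sqrt(1812846)/51 ≈ 26.4*I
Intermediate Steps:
r(h) = sqrt(6 + h) (r(h) = sqrt(h + 6) = sqrt(6 + h))
sqrt((1/(48 + r(3)) + 57*(-75)) + 3578) = sqrt((1/(48 + sqrt(6 + 3)) + 57*(-75)) + 3578) = sqrt((1/(48 + sqrt(9)) - 4275) + 3578) = sqrt((1/(48 + 3) - 4275) + 3578) = sqrt((1/51 - 4275) + 3578) = sqrt(-218024/51 + 3578) = sqrt(-35546/51) = I*sqrt(1812846)/51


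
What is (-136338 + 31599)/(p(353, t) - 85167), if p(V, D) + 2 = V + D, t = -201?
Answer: 34913/28339 ≈ 1.2320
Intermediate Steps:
p(V, D) = -2 + D + V (p(V, D) = -2 + (V + D) = -2 + (D + V) = -2 + D + V)
(-136338 + 31599)/(p(353, t) - 85167) = (-136338 + 31599)/((-2 - 201 + 353) - 85167) = -104739/(150 - 85167) = -104739/(-85017) = -104739*(-1/85017) = 34913/28339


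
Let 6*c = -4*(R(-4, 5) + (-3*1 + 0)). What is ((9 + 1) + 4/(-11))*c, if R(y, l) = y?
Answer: 1484/33 ≈ 44.970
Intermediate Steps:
c = 14/3 (c = (-4*(-4 + (-3*1 + 0)))/6 = (-4*(-4 + (-3 + 0)))/6 = (-4*(-4 - 3))/6 = (-4*(-7))/6 = (⅙)*28 = 14/3 ≈ 4.6667)
((9 + 1) + 4/(-11))*c = ((9 + 1) + 4/(-11))*(14/3) = (10 - 1/11*4)*(14/3) = (10 - 4/11)*(14/3) = (106/11)*(14/3) = 1484/33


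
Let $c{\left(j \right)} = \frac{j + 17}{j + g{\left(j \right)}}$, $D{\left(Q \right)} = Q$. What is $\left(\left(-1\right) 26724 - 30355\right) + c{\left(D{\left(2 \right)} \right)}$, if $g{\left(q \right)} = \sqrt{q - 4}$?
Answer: $\frac{- 57079 \sqrt{2} + 114139 i}{\sqrt{2} - 2 i} \approx -57073.0 - 4.4783 i$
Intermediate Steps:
$g{\left(q \right)} = \sqrt{-4 + q}$
$c{\left(j \right)} = \frac{17 + j}{j + \sqrt{-4 + j}}$ ($c{\left(j \right)} = \frac{j + 17}{j + \sqrt{-4 + j}} = \frac{17 + j}{j + \sqrt{-4 + j}}$)
$\left(\left(-1\right) 26724 - 30355\right) + c{\left(D{\left(2 \right)} \right)} = \left(\left(-1\right) 26724 - 30355\right) + \frac{17 + 2}{2 + \sqrt{-4 + 2}} = \left(-26724 - 30355\right) + \frac{1}{2 + \sqrt{-2}} \cdot 19 = -57079 + \frac{1}{2 + i \sqrt{2}} \cdot 19 = -57079 + \frac{19}{2 + i \sqrt{2}}$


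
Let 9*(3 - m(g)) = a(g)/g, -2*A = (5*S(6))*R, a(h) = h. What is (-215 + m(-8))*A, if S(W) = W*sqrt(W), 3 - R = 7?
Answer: -38180*sqrt(6)/3 ≈ -31174.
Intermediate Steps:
R = -4 (R = 3 - 1*7 = 3 - 7 = -4)
S(W) = W**(3/2)
A = 60*sqrt(6) (A = -5*6**(3/2)*(-4)/2 = -5*(6*sqrt(6))*(-4)/2 = -30*sqrt(6)*(-4)/2 = -(-60)*sqrt(6) = 60*sqrt(6) ≈ 146.97)
m(g) = 26/9 (m(g) = 3 - g/(9*g) = 3 - 1/9*1 = 3 - 1/9 = 26/9)
(-215 + m(-8))*A = (-215 + 26/9)*(60*sqrt(6)) = -38180*sqrt(6)/3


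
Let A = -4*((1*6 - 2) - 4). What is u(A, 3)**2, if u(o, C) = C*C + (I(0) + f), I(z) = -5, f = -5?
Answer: 1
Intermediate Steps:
A = 0 (A = -4*((6 - 2) - 4) = -4*(4 - 4) = -4*0 = 0)
u(o, C) = -10 + C**2 (u(o, C) = C*C + (-5 - 5) = C**2 - 10 = -10 + C**2)
u(A, 3)**2 = (-10 + 3**2)**2 = (-10 + 9)**2 = (-1)**2 = 1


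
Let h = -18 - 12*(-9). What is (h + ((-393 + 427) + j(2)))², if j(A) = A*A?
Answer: 16384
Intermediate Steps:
j(A) = A²
h = 90 (h = -18 + 108 = 90)
(h + ((-393 + 427) + j(2)))² = (90 + ((-393 + 427) + 2²))² = (90 + (34 + 4))² = (90 + 38)² = 128² = 16384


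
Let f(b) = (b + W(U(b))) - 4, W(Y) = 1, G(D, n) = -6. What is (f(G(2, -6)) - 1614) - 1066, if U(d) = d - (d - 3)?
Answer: -2689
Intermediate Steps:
U(d) = 3 (U(d) = d - (-3 + d) = d + (3 - d) = 3)
f(b) = -3 + b (f(b) = (b + 1) - 4 = (1 + b) - 4 = -3 + b)
(f(G(2, -6)) - 1614) - 1066 = ((-3 - 6) - 1614) - 1066 = (-9 - 1614) - 1066 = -1623 - 1066 = -2689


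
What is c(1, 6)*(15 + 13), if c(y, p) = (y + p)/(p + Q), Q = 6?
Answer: 49/3 ≈ 16.333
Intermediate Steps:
c(y, p) = (p + y)/(6 + p) (c(y, p) = (y + p)/(p + 6) = (p + y)/(6 + p))
c(1, 6)*(15 + 13) = ((6 + 1)/(6 + 6))*(15 + 13) = (7/12)*28 = 49/3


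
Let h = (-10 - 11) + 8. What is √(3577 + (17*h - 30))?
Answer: √3326 ≈ 57.672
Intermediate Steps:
h = -13 (h = -21 + 8 = -13)
√(3577 + (17*h - 30)) = √(3577 + (17*(-13) - 30)) = √(3577 + (-221 - 30)) = √(3577 - 251) = √3326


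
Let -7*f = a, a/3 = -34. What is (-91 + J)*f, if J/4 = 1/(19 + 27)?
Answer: -213282/161 ≈ -1324.7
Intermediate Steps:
a = -102 (a = 3*(-34) = -102)
J = 2/23 (J = 4/(19 + 27) = 4/46 = 4*(1/46) = 2/23 ≈ 0.086957)
f = 102/7 (f = -⅐*(-102) = 102/7 ≈ 14.571)
(-91 + J)*f = (-91 + 2/23)*(102/7) = -2091/23*102/7 = -213282/161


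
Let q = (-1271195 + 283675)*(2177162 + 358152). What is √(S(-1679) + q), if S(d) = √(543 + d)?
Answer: 2*√(-625918320320 + I*√71) ≈ 1.0651e-5 + 1.5823e+6*I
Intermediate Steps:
q = -2503673281280 (q = -987520*2535314 = -2503673281280)
√(S(-1679) + q) = √(√(543 - 1679) - 2503673281280) = √(√(-1136) - 2503673281280) = √(4*I*√71 - 2503673281280) = √(-2503673281280 + 4*I*√71)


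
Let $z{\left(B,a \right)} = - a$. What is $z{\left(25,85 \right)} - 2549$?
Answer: $-2634$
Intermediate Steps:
$z{\left(25,85 \right)} - 2549 = \left(-1\right) 85 - 2549 = -85 - 2549 = -2634$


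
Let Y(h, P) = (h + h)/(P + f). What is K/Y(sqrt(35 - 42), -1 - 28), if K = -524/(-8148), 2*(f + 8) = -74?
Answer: 4847*I*sqrt(7)/14259 ≈ 0.89936*I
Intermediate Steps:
f = -45 (f = -8 + (1/2)*(-74) = -8 - 37 = -45)
K = 131/2037 (K = -524*(-1/8148) = 131/2037 ≈ 0.064310)
Y(h, P) = 2*h/(-45 + P) (Y(h, P) = (h + h)/(P - 45) = (2*h)/(-45 + P) = 2*h/(-45 + P))
K/Y(sqrt(35 - 42), -1 - 28) = 131/(2037*((2*sqrt(35 - 42)/(-45 + (-1 - 28))))) = 131/(2037*((2*sqrt(-7)/(-45 - 29)))) = 131/(2037*((2*(I*sqrt(7))/(-74)))) = 131/(2037*((2*(I*sqrt(7))*(-1/74)))) = 131/(2037*((-I*sqrt(7)/37))) = 131*(37*I*sqrt(7)/7)/2037 = 4847*I*sqrt(7)/14259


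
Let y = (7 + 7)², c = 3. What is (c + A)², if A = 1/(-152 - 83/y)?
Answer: 7997546041/892515625 ≈ 8.9607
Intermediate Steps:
y = 196 (y = 14² = 196)
A = -196/29875 (A = 1/(-152 - 83/196) = 1/(-29875/196) = -196/29875 ≈ -0.0065607)
(c + A)² = (3 - 196/29875)² = (89429/29875)² = 7997546041/892515625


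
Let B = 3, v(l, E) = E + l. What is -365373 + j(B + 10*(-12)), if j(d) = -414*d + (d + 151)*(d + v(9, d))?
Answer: -324585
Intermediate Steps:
j(d) = -414*d + (9 + 2*d)*(151 + d) (j(d) = -414*d + (d + 151)*(d + (d + 9)) = -414*d + (151 + d)*(d + (9 + d)) = -414*d + (151 + d)*(9 + 2*d) = -414*d + (9 + 2*d)*(151 + d))
-365373 + j(B + 10*(-12)) = -365373 + (1359 - 103*(3 + 10*(-12)) + 2*(3 + 10*(-12))**2) = -365373 + (1359 - 103*(3 - 120) + 2*(3 - 120)**2) = -365373 + (1359 - 103*(-117) + 2*(-117)**2) = -365373 + (1359 + 12051 + 2*13689) = -365373 + (1359 + 12051 + 27378) = -365373 + 40788 = -324585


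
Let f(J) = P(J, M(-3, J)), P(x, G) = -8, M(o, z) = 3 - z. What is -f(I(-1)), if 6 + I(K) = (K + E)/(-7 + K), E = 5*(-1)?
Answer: 8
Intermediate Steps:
E = -5
I(K) = -6 + (-5 + K)/(-7 + K) (I(K) = -6 + (K - 5)/(-7 + K) = -6 + (-5 + K)/(-7 + K))
f(J) = -8
-f(I(-1)) = -1*(-8) = 8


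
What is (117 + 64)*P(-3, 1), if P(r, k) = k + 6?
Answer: 1267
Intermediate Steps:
P(r, k) = 6 + k
(117 + 64)*P(-3, 1) = (117 + 64)*(6 + 1) = 181*7 = 1267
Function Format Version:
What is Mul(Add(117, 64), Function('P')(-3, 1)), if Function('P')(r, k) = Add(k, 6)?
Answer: 1267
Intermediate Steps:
Function('P')(r, k) = Add(6, k)
Mul(Add(117, 64), Function('P')(-3, 1)) = Mul(Add(117, 64), Add(6, 1)) = Mul(181, 7) = 1267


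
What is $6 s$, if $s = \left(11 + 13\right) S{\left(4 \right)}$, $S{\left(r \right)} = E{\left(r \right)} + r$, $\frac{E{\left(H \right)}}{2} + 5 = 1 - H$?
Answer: $-1728$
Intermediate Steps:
$E{\left(H \right)} = -8 - 2 H$ ($E{\left(H \right)} = -10 + 2 \left(1 - H\right) = -10 - \left(-2 + 2 H\right) = -8 - 2 H$)
$S{\left(r \right)} = -8 - r$ ($S{\left(r \right)} = \left(-8 - 2 r\right) + r = -8 - r$)
$s = -288$ ($s = \left(11 + 13\right) \left(-8 - 4\right) = 24 \left(-8 - 4\right) = 24 \left(-12\right) = -288$)
$6 s = 6 \left(-288\right) = -1728$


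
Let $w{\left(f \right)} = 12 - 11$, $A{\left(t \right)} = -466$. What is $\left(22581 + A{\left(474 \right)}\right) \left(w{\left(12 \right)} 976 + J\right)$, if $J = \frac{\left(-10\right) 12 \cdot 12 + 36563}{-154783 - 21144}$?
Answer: $\frac{3796473845335}{175927} \approx 2.158 \cdot 10^{7}$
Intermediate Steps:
$w{\left(f \right)} = 1$
$J = - \frac{35123}{175927}$ ($J = \frac{\left(-120\right) 12 + 36563}{-175927} = \left(-1440 + 36563\right) \left(- \frac{1}{175927}\right) = 35123 \left(- \frac{1}{175927}\right) = - \frac{35123}{175927} \approx -0.19965$)
$\left(22581 + A{\left(474 \right)}\right) \left(w{\left(12 \right)} 976 + J\right) = \left(22581 - 466\right) \left(1 \cdot 976 - \frac{35123}{175927}\right) = 22115 \left(976 - \frac{35123}{175927}\right) = 22115 \cdot \frac{171669629}{175927} = \frac{3796473845335}{175927}$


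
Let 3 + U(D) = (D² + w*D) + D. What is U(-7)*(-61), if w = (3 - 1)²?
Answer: -671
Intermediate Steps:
w = 4 (w = 2² = 4)
U(D) = -3 + D² + 5*D (U(D) = -3 + ((D² + 4*D) + D) = -3 + (D² + 5*D) = -3 + D² + 5*D)
U(-7)*(-61) = (-3 + (-7)² + 5*(-7))*(-61) = (-3 + 49 - 35)*(-61) = 11*(-61) = -671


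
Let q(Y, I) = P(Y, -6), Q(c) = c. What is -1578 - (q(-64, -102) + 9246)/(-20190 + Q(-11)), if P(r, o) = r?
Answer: -31867996/20201 ≈ -1577.5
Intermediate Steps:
q(Y, I) = Y
-1578 - (q(-64, -102) + 9246)/(-20190 + Q(-11)) = -1578 - (-64 + 9246)/(-20190 - 11) = -1578 - 9182/(-20201) = -1578 - 9182*(-1)/20201 = -1578 - 1*(-9182/20201) = -1578 + 9182/20201 = -31867996/20201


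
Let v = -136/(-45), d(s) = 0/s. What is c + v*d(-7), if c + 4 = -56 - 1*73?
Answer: -133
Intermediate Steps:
d(s) = 0
v = 136/45 (v = -136*(-1/45) = 136/45 ≈ 3.0222)
c = -133 (c = -4 + (-56 - 1*73) = -4 + (-56 - 73) = -4 - 129 = -133)
c + v*d(-7) = -133 + (136/45)*0 = -133 + 0 = -133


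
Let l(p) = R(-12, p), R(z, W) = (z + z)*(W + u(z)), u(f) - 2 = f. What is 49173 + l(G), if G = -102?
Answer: 51861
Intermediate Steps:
u(f) = 2 + f
R(z, W) = 2*z*(2 + W + z) (R(z, W) = (z + z)*(W + (2 + z)) = (2*z)*(2 + W + z) = 2*z*(2 + W + z))
l(p) = 240 - 24*p (l(p) = 2*(-12)*(2 + p - 12) = 2*(-12)*(-10 + p) = 240 - 24*p)
49173 + l(G) = 49173 + (240 - 24*(-102)) = 49173 + (240 + 2448) = 49173 + 2688 = 51861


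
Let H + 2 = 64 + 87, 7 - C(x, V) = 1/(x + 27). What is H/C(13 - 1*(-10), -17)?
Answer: 7450/349 ≈ 21.347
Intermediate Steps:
C(x, V) = 7 - 1/(27 + x) (C(x, V) = 7 - 1/(x + 27) = 7 - 1/(27 + x))
H = 149 (H = -2 + (64 + 87) = -2 + 151 = 149)
H/C(13 - 1*(-10), -17) = 149/(((188 + 7*(13 - 1*(-10)))/(27 + (13 - 1*(-10))))) = 149/(((188 + 7*(13 + 10))/(27 + (13 + 10)))) = 149/(((188 + 7*23)/(27 + 23))) = 149/(((188 + 161)/50)) = 149/(((1/50)*349)) = 149/(349/50) = 149*(50/349) = 7450/349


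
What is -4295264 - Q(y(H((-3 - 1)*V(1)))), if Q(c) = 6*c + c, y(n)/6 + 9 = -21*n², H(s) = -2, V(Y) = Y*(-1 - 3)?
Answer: -4291358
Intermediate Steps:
V(Y) = -4*Y (V(Y) = Y*(-4) = -4*Y)
y(n) = -54 - 126*n² (y(n) = -54 + 6*(-21*n²) = -54 - 126*n²)
Q(c) = 7*c
-4295264 - Q(y(H((-3 - 1)*V(1)))) = -4295264 - 7*(-54 - 126*(-2)²) = -4295264 - 7*(-54 - 126*4) = -4295264 - 7*(-54 - 504) = -4295264 - 7*(-558) = -4295264 - 1*(-3906) = -4295264 + 3906 = -4291358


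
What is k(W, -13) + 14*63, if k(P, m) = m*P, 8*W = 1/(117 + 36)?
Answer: 1079555/1224 ≈ 881.99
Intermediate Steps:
W = 1/1224 (W = 1/(8*(117 + 36)) = (⅛)/153 = (⅛)*(1/153) = 1/1224 ≈ 0.00081699)
k(P, m) = P*m
k(W, -13) + 14*63 = (1/1224)*(-13) + 14*63 = -13/1224 + 882 = 1079555/1224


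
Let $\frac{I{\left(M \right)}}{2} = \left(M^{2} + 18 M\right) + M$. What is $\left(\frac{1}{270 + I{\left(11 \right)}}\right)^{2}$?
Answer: $\frac{1}{864900} \approx 1.1562 \cdot 10^{-6}$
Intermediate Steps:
$I{\left(M \right)} = 2 M^{2} + 38 M$ ($I{\left(M \right)} = 2 \left(\left(M^{2} + 18 M\right) + M\right) = 2 \left(M^{2} + 19 M\right) = 2 M^{2} + 38 M$)
$\left(\frac{1}{270 + I{\left(11 \right)}}\right)^{2} = \left(\frac{1}{270 + 2 \cdot 11 \left(19 + 11\right)}\right)^{2} = \left(\frac{1}{270 + 2 \cdot 11 \cdot 30}\right)^{2} = \left(\frac{1}{270 + 660}\right)^{2} = \left(\frac{1}{930}\right)^{2} = \frac{1}{864900}$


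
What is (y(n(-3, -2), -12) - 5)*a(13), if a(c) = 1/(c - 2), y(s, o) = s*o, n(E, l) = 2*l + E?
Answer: 79/11 ≈ 7.1818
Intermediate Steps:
n(E, l) = E + 2*l
y(s, o) = o*s
a(c) = 1/(-2 + c)
(y(n(-3, -2), -12) - 5)*a(13) = (-12*(-3 + 2*(-2)) - 5)/(-2 + 13) = (-12*(-3 - 4) - 5)/11 = (-12*(-7) - 5)*(1/11) = (84 - 5)*(1/11) = 79*(1/11) = 79/11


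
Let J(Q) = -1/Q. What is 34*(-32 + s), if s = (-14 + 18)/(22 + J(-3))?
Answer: -72488/67 ≈ -1081.9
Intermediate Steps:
s = 12/67 (s = (-14 + 18)/(22 - 1/(-3)) = 4/(22 - 1*(-⅓)) = 4/(22 + ⅓) = 4/(67/3) = 4*(3/67) = 12/67 ≈ 0.17910)
34*(-32 + s) = 34*(-32 + 12/67) = 34*(-2132/67) = -72488/67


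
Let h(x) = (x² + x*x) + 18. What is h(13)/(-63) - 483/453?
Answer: -63899/9513 ≈ -6.7170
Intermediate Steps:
h(x) = 18 + 2*x² (h(x) = (x² + x²) + 18 = 2*x² + 18 = 18 + 2*x²)
h(13)/(-63) - 483/453 = (18 + 2*13²)/(-63) - 483/453 = (18 + 2*169)*(-1/63) - 483*1/453 = (18 + 338)*(-1/63) - 161/151 = 356*(-1/63) - 161/151 = -356/63 - 161/151 = -63899/9513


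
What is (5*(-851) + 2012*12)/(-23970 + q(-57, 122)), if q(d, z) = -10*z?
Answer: -19889/25190 ≈ -0.78956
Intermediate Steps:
(5*(-851) + 2012*12)/(-23970 + q(-57, 122)) = (5*(-851) + 2012*12)/(-23970 - 10*122) = (-4255 + 24144)/(-23970 - 1220) = 19889/(-25190) = 19889*(-1/25190) = -19889/25190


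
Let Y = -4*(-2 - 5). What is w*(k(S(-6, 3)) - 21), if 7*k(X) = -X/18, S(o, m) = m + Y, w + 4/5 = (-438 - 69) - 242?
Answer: 10036073/630 ≈ 15930.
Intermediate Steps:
w = -3749/5 (w = -⅘ + ((-438 - 69) - 242) = -⅘ + (-507 - 242) = -⅘ - 749 = -3749/5 ≈ -749.80)
Y = 28 (Y = -4*(-7) = 28)
S(o, m) = 28 + m (S(o, m) = m + 28 = 28 + m)
k(X) = -X/126 (k(X) = (-X/18)/7 = -X/126)
w*(k(S(-6, 3)) - 21) = -3749*(-(28 + 3)/126 - 21)/5 = -3749*(-1/126*31 - 21)/5 = -3749*(-31/126 - 21)/5 = -3749/5*(-2677/126) = 10036073/630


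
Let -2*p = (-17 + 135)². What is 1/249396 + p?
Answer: -1736294951/249396 ≈ -6962.0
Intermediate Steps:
p = -6962 (p = -(-17 + 135)²/2 = -½*118² = -½*13924 = -6962)
1/249396 + p = 1/249396 - 6962 = -1736294951/249396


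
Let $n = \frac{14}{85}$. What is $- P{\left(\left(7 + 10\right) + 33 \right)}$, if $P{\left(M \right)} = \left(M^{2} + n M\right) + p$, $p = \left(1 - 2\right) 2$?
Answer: $- \frac{42606}{17} \approx -2506.2$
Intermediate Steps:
$n = \frac{14}{85}$ ($n = 14 \cdot \frac{1}{85} = \frac{14}{85} \approx 0.16471$)
$p = -2$ ($p = \left(-1\right) 2 = -2$)
$P{\left(M \right)} = -2 + M^{2} + \frac{14 M}{85}$ ($P{\left(M \right)} = \left(M^{2} + \frac{14 M}{85}\right) - 2 = -2 + M^{2} + \frac{14 M}{85}$)
$- P{\left(\left(7 + 10\right) + 33 \right)} = - (-2 + \left(\left(7 + 10\right) + 33\right)^{2} + \frac{14 \left(\left(7 + 10\right) + 33\right)}{85}) = - (-2 + \left(17 + 33\right)^{2} + \frac{14 \left(17 + 33\right)}{85}) = - (-2 + 50^{2} + \frac{14}{85} \cdot 50) = - (-2 + 2500 + \frac{140}{17}) = \left(-1\right) \frac{42606}{17} = - \frac{42606}{17}$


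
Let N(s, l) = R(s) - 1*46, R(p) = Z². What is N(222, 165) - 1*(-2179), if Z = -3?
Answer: 2142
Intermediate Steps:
R(p) = 9 (R(p) = (-3)² = 9)
N(s, l) = -37 (N(s, l) = 9 - 1*46 = 9 - 46 = -37)
N(222, 165) - 1*(-2179) = -37 - 1*(-2179) = -37 + 2179 = 2142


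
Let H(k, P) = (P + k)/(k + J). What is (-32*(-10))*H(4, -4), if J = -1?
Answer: 0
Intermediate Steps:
H(k, P) = (P + k)/(-1 + k) (H(k, P) = (P + k)/(k - 1) = (P + k)/(-1 + k))
(-32*(-10))*H(4, -4) = (-32*(-10))*((-4 + 4)/(-1 + 4)) = 320*(0/3) = 320*((⅓)*0) = 320*0 = 0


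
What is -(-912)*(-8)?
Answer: -7296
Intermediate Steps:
-(-912)*(-8) = -912*8 = -7296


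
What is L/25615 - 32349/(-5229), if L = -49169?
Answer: 190504978/44646945 ≈ 4.2669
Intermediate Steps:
L/25615 - 32349/(-5229) = -49169/25615 - 32349/(-5229) = -49169*1/25615 - 32349*(-1/5229) = -49169/25615 + 10783/1743 = 190504978/44646945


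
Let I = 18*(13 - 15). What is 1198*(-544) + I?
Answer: -651748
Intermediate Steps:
I = -36 (I = 18*(-2) = -36)
1198*(-544) + I = 1198*(-544) - 36 = -651712 - 36 = -651748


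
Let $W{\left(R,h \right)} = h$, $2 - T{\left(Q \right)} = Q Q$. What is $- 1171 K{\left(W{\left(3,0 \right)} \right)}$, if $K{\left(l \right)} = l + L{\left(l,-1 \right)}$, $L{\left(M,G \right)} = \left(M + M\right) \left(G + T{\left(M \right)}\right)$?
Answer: $0$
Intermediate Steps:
$T{\left(Q \right)} = 2 - Q^{2}$ ($T{\left(Q \right)} = 2 - Q Q = 2 - Q^{2}$)
$L{\left(M,G \right)} = 2 M \left(2 + G - M^{2}\right)$ ($L{\left(M,G \right)} = \left(M + M\right) \left(G - \left(-2 + M^{2}\right)\right) = 2 M \left(2 + G - M^{2}\right)$)
$K{\left(l \right)} = l + 2 l \left(1 - l^{2}\right)$ ($K{\left(l \right)} = l + 2 l \left(2 - 1 - l^{2}\right) = l + 2 l \left(1 - l^{2}\right)$)
$- 1171 K{\left(W{\left(3,0 \right)} \right)} = - 1171 \cdot 0 \left(3 - 2 \cdot 0^{2}\right) = - 1171 \cdot 0 \left(3 - 0\right) = - 1171 \cdot 0 \left(3 + 0\right) = - 1171 \cdot 0 \cdot 3 = \left(-1171\right) 0 = 0$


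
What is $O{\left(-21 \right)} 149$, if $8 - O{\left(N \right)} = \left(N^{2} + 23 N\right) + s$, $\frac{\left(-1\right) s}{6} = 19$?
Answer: $24436$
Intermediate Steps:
$s = -114$ ($s = \left(-6\right) 19 = -114$)
$O{\left(N \right)} = 122 - N^{2} - 23 N$ ($O{\left(N \right)} = 8 - \left(\left(N^{2} + 23 N\right) - 114\right) = 8 - \left(-114 + N^{2} + 23 N\right) = 122 - N^{2} - 23 N$)
$O{\left(-21 \right)} 149 = \left(122 - \left(-21\right)^{2} - -483\right) 149 = \left(122 - 441 + 483\right) 149 = 164 \cdot 149 = 24436$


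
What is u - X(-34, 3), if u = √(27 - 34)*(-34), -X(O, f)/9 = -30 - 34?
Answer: -576 - 34*I*√7 ≈ -576.0 - 89.956*I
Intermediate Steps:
X(O, f) = 576 (X(O, f) = -9*(-30 - 34) = -9*(-64) = 576)
u = -34*I*√7 (u = √(-7)*(-34) = (I*√7)*(-34) = -34*I*√7 ≈ -89.956*I)
u - X(-34, 3) = -34*I*√7 - 1*576 = -34*I*√7 - 576 = -576 - 34*I*√7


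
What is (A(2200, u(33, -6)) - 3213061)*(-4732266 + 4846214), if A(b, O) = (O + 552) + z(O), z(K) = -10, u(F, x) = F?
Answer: -366056354728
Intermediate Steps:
A(b, O) = 542 + O (A(b, O) = (O + 552) - 10 = (552 + O) - 10 = 542 + O)
(A(2200, u(33, -6)) - 3213061)*(-4732266 + 4846214) = ((542 + 33) - 3213061)*(-4732266 + 4846214) = (575 - 3213061)*113948 = -3212486*113948 = -366056354728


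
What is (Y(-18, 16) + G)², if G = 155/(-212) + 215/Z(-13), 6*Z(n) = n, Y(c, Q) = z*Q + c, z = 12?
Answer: 41635994401/7595536 ≈ 5481.6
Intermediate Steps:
Y(c, Q) = c + 12*Q (Y(c, Q) = 12*Q + c = c + 12*Q)
Z(n) = n/6
G = -275495/2756 (G = 155/(-212) + 215/(((⅙)*(-13))) = 155*(-1/212) + 215/(-13/6) = -155/212 + 215*(-6/13) = -155/212 - 1290/13 = -275495/2756 ≈ -99.962)
(Y(-18, 16) + G)² = ((-18 + 12*16) - 275495/2756)² = ((-18 + 192) - 275495/2756)² = (174 - 275495/2756)² = (204049/2756)² = 41635994401/7595536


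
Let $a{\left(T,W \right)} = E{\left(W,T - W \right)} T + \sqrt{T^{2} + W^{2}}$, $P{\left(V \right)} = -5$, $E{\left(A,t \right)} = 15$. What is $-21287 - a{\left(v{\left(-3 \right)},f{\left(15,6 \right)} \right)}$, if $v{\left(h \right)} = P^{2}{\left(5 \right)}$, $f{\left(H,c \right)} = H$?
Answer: $-21662 - 5 \sqrt{34} \approx -21691.0$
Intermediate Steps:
$v{\left(h \right)} = 25$ ($v{\left(h \right)} = \left(-5\right)^{2} = 25$)
$a{\left(T,W \right)} = \sqrt{T^{2} + W^{2}} + 15 T$ ($a{\left(T,W \right)} = 15 T + \sqrt{T^{2} + W^{2}} = \sqrt{T^{2} + W^{2}} + 15 T$)
$-21287 - a{\left(v{\left(-3 \right)},f{\left(15,6 \right)} \right)} = -21287 - \left(\sqrt{25^{2} + 15^{2}} + 15 \cdot 25\right) = -21287 - \left(\sqrt{625 + 225} + 375\right) = -21287 - \left(\sqrt{850} + 375\right) = -21287 - \left(5 \sqrt{34} + 375\right) = -21287 - \left(375 + 5 \sqrt{34}\right) = -21662 - 5 \sqrt{34}$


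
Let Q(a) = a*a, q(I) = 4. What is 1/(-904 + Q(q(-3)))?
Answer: -1/888 ≈ -0.0011261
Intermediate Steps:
Q(a) = a²
1/(-904 + Q(q(-3))) = 1/(-904 + 4²) = 1/(-904 + 16) = 1/(-888) = -1/888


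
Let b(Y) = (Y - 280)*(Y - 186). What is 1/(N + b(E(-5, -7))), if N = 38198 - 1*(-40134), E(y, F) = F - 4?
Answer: 1/135659 ≈ 7.3714e-6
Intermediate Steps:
E(y, F) = -4 + F
b(Y) = (-280 + Y)*(-186 + Y)
N = 78332 (N = 38198 + 40134 = 78332)
1/(N + b(E(-5, -7))) = 1/(78332 + (52080 + (-4 - 7)² - 466*(-4 - 7))) = 1/(78332 + (52080 + (-11)² - 466*(-11))) = 1/(78332 + (52080 + 121 + 5126)) = 1/(78332 + 57327) = 1/135659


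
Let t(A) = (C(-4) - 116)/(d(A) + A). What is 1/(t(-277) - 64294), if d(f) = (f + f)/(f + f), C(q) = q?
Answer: -23/1478752 ≈ -1.5554e-5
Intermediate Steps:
d(f) = 1 (d(f) = (2*f)/((2*f)) = (2*f)*(1/(2*f)) = 1)
t(A) = -120/(1 + A) (t(A) = (-4 - 116)/(1 + A) = -120/(1 + A))
1/(t(-277) - 64294) = 1/(-120/(1 - 277) - 64294) = 1/(-120/(-276) - 64294) = 1/(-120*(-1/276) - 64294) = 1/(10/23 - 64294) = 1/(-1478752/23) = -23/1478752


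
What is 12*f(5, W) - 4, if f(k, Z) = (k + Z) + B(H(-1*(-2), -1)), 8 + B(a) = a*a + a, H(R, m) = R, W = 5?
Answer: 92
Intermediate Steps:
B(a) = -8 + a + a² (B(a) = -8 + (a*a + a) = -8 + (a² + a) = -8 + (a + a²) = -8 + a + a²)
f(k, Z) = -2 + Z + k (f(k, Z) = (k + Z) + (-8 - 1*(-2) + (-1*(-2))²) = (Z + k) + (-8 + 2 + 2²) = (Z + k) + (-8 + 2 + 4) = (Z + k) - 2 = -2 + Z + k)
12*f(5, W) - 4 = 12*(-2 + 5 + 5) - 4 = 12*8 - 4 = 96 - 4 = 92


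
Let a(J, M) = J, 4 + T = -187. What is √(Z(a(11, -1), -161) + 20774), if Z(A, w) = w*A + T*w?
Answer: √49754 ≈ 223.06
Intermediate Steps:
T = -191 (T = -4 - 187 = -191)
Z(A, w) = -191*w + A*w (Z(A, w) = w*A - 191*w = A*w - 191*w = -191*w + A*w)
√(Z(a(11, -1), -161) + 20774) = √(-161*(-191 + 11) + 20774) = √(-161*(-180) + 20774) = √(28980 + 20774) = √49754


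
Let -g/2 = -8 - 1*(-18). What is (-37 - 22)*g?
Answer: 1180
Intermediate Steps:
g = -20 (g = -2*(-8 - 1*(-18)) = -2*(-8 + 18) = -2*10 = -20)
(-37 - 22)*g = (-37 - 22)*(-20) = -59*(-20) = 1180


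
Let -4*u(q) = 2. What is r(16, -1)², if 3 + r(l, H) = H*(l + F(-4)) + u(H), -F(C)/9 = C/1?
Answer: 12321/4 ≈ 3080.3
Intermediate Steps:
F(C) = -9*C (F(C) = -9*C/1 = -9*C)
u(q) = -½ (u(q) = -¼*2 = -½)
r(l, H) = -7/2 + H*(36 + l) (r(l, H) = -3 + (H*(l - 9*(-4)) - ½) = -3 + (H*(l + 36) - ½) = -3 + (H*(36 + l) - ½) = -3 + (-½ + H*(36 + l)) = -7/2 + H*(36 + l))
r(16, -1)² = (-7/2 + 36*(-1) - 1*16)² = (-7/2 - 36 - 16)² = (-111/2)² = 12321/4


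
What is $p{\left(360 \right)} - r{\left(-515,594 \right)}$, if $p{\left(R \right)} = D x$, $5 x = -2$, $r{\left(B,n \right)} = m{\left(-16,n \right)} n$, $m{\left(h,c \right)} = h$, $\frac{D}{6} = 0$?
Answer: $9504$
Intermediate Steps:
$D = 0$ ($D = 6 \cdot 0 = 0$)
$r{\left(B,n \right)} = - 16 n$
$x = - \frac{2}{5}$ ($x = \frac{1}{5} \left(-2\right) = - \frac{2}{5} \approx -0.4$)
$p{\left(R \right)} = 0$ ($p{\left(R \right)} = 0 \left(- \frac{2}{5}\right) = 0$)
$p{\left(360 \right)} - r{\left(-515,594 \right)} = 0 - \left(-16\right) 594 = 0 - -9504 = 0 + 9504 = 9504$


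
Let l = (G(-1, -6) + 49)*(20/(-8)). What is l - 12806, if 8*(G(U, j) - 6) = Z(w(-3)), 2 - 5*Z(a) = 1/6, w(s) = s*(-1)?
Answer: -1242587/96 ≈ -12944.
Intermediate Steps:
w(s) = -s
Z(a) = 11/30 (Z(a) = 2/5 - 1/5/6 = 2/5 - 1/5*1/6 = 2/5 - 1/30 = 11/30)
G(U, j) = 1451/240 (G(U, j) = 6 + (1/8)*(11/30) = 6 + 11/240 = 1451/240)
l = -13211/96 (l = (1451/240 + 49)*(20/(-8)) = 13211*(20*(-1/8))/240 = (13211/240)*(-5/2) = -13211/96 ≈ -137.61)
l - 12806 = -13211/96 - 12806 = -1242587/96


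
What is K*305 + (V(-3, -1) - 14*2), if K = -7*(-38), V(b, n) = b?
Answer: 81099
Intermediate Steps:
K = 266
K*305 + (V(-3, -1) - 14*2) = 266*305 + (-3 - 14*2) = 81130 + (-3 - 28) = 81130 - 31 = 81099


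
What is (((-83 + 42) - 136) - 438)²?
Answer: 378225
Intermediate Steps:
(((-83 + 42) - 136) - 438)² = ((-41 - 136) - 438)² = (-177 - 438)² = (-615)² = 378225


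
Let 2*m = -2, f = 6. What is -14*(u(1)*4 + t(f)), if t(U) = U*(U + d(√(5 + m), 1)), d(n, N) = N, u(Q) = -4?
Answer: -364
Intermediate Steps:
m = -1 (m = (½)*(-2) = -1)
t(U) = U*(1 + U) (t(U) = U*(U + 1) = U*(1 + U))
-14*(u(1)*4 + t(f)) = -14*(-4*4 + 6*(1 + 6)) = -14*(-16 + 6*7) = -14*(-16 + 42) = -14*26 = -364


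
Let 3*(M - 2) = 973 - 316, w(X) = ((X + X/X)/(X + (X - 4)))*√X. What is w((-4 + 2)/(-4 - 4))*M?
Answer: -1105/28 ≈ -39.464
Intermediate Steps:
w(X) = √X*(1 + X)/(-4 + 2*X) (w(X) = ((X + 1)/(X + (-4 + X)))*√X = ((1 + X)/(-4 + 2*X))*√X = √X*(1 + X)/(-4 + 2*X))
M = 221 (M = 2 + (973 - 316)/3 = 2 + (⅓)*657 = 2 + 219 = 221)
w((-4 + 2)/(-4 - 4))*M = (√((-4 + 2)/(-4 - 4))*(1 + (-4 + 2)/(-4 - 4))/(2*(-2 + (-4 + 2)/(-4 - 4))))*221 = (√(-2/(-8))*(1 - 2/(-8))/(2*(-2 - 2/(-8))))*221 = (√(-2*(-⅛))*(1 - 2*(-⅛))/(2*(-2 - 2*(-⅛))))*221 = (√(¼)*(1 + ¼)/(2*(-2 + ¼)))*221 = ((½)*(½)*(5/4)/(-7/4))*221 = ((½)*(½)*(-4/7)*(5/4))*221 = -5/28*221 = -1105/28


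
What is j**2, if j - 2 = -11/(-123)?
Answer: 66049/15129 ≈ 4.3657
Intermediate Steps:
j = 257/123 (j = 2 - 11/(-123) = 2 - 11*(-1/123) = 2 + 11/123 = 257/123 ≈ 2.0894)
j**2 = (257/123)**2 = 66049/15129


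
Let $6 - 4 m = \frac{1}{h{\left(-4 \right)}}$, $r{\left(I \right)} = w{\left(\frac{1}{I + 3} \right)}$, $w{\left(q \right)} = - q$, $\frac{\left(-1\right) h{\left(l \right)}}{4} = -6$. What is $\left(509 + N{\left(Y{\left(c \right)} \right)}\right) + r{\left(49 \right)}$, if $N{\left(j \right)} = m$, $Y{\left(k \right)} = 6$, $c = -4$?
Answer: $\frac{637067}{1248} \approx 510.47$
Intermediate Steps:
$h{\left(l \right)} = 24$ ($h{\left(l \right)} = \left(-4\right) \left(-6\right) = 24$)
$r{\left(I \right)} = - \frac{1}{3 + I}$ ($r{\left(I \right)} = - \frac{1}{I + 3} = - \frac{1}{3 + I}$)
$m = \frac{143}{96}$ ($m = \frac{3}{2} - \frac{1}{4 \cdot 24} = \frac{3}{2} - \frac{1}{96} = \frac{143}{96} \approx 1.4896$)
$N{\left(j \right)} = \frac{143}{96}$
$\left(509 + N{\left(Y{\left(c \right)} \right)}\right) + r{\left(49 \right)} = \left(509 + \frac{143}{96}\right) - \frac{1}{3 + 49} = \frac{49007}{96} - \frac{1}{52} = \frac{637067}{1248}$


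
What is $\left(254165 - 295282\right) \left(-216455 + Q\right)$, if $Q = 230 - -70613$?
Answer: $5987128604$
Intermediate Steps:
$Q = 70843$ ($Q = 230 + 70613 = 70843$)
$\left(254165 - 295282\right) \left(-216455 + Q\right) = \left(254165 - 295282\right) \left(-216455 + 70843\right) = \left(-41117\right) \left(-145612\right) = 5987128604$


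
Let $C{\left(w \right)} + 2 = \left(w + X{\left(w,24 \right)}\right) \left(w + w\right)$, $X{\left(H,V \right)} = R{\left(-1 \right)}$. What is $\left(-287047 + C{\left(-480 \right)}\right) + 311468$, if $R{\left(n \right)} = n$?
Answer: $486179$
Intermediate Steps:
$X{\left(H,V \right)} = -1$
$C{\left(w \right)} = -2 + 2 w \left(-1 + w\right)$ ($C{\left(w \right)} = -2 + \left(w - 1\right) \left(w + w\right) = -2 + \left(-1 + w\right) 2 w = -2 + 2 w \left(-1 + w\right)$)
$\left(-287047 + C{\left(-480 \right)}\right) + 311468 = \left(-287047 - \left(-958 - 460800\right)\right) + 311468 = \left(-287047 + \left(-2 + 960 + 2 \cdot 230400\right)\right) + 311468 = \left(-287047 + \left(-2 + 960 + 460800\right)\right) + 311468 = \left(-287047 + 461758\right) + 311468 = 174711 + 311468 = 486179$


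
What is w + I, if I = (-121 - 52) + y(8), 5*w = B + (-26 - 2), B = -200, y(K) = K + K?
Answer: -1013/5 ≈ -202.60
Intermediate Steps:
y(K) = 2*K
w = -228/5 (w = (-200 + (-26 - 2))/5 = (-200 - 28)/5 = (1/5)*(-228) = -228/5 ≈ -45.600)
I = -157 (I = (-121 - 52) + 2*8 = -173 + 16 = -157)
w + I = -228/5 - 157 = -1013/5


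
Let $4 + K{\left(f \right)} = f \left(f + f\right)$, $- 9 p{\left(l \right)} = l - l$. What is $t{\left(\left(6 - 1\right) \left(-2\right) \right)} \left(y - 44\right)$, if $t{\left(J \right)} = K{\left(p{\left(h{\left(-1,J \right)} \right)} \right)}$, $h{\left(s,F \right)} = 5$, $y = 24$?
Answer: $80$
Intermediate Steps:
$p{\left(l \right)} = 0$ ($p{\left(l \right)} = - \frac{l - l}{9} = \left(- \frac{1}{9}\right) 0 = 0$)
$K{\left(f \right)} = -4 + 2 f^{2}$ ($K{\left(f \right)} = -4 + f \left(f + f\right) = -4 + f 2 f = -4 + 2 f^{2}$)
$t{\left(J \right)} = -4$ ($t{\left(J \right)} = -4 + 2 \cdot 0^{2} = -4 + 2 \cdot 0 = -4 + 0 = -4$)
$t{\left(\left(6 - 1\right) \left(-2\right) \right)} \left(y - 44\right) = - 4 \left(24 - 44\right) = \left(-4\right) \left(-20\right) = 80$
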